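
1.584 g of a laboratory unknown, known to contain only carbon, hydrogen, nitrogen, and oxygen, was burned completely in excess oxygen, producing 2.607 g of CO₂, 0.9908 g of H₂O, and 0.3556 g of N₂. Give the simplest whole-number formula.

C7H13N3O3

mol C = 2.607 g CO₂ ÷ 44.009 g/mol = 0.059238 mol
mol H = 2 × 0.9908 g H₂O ÷ 18.015 g/mol = 0.11000 mol
mol N = 2 × 0.3556 g N₂ ÷ 28.014 g/mol = 0.025387 mol
mass O = 1.584 − (0.71151 + 0.11088 + 0.35560) = 0.40602 g → mol O = 0.40602 ÷ 15.999 = 0.025378 mol
Divide by the smallest (0.025378 mol): C 2.334, H 4.334, N 1.000, O 1.000
Multiplying each by 3 gives whole numbers: C 7.00, H 13.00, N 3.00, O 3.00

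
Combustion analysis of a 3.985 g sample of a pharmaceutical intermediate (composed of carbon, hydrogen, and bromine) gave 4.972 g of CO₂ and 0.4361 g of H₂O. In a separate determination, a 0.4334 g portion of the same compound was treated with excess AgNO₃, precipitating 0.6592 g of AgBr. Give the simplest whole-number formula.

mol C = 4.972 g CO₂ ÷ 44.009 g/mol = 0.11298 mol
mol H = 2 × 0.4361 g H₂O ÷ 18.015 g/mol = 0.048415 mol
From the AgBr data: mol Br per gram of compound = (0.6592 ÷ 187.772) ÷ 0.4334 = 0.0081002 mol/g, so in the 3.985 g combustion sample mol Br = 0.032279 mol
Divide by the smallest (0.032279 mol): C 3.500, H 1.500, Br 1.000
Multiplying each by 2 gives whole numbers: C 7.00, H 3.00, Br 2.00

C7H3Br2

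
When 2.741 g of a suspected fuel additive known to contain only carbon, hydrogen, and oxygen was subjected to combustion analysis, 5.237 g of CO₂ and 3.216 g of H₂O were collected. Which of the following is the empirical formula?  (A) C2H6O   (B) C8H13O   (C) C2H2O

mol C = 5.237 g CO₂ ÷ 44.009 g/mol = 0.11900 mol
mol H = 2 × 3.216 g H₂O ÷ 18.015 g/mol = 0.35704 mol
mass O = 2.741 − (1.4293 + 0.35989) = 0.95182 g → mol O = 0.95182 ÷ 15.999 = 0.059492 mol
Divide by the smallest (0.059492 mol): C 2.000, H 6.001, O 1.000

(A) C2H6O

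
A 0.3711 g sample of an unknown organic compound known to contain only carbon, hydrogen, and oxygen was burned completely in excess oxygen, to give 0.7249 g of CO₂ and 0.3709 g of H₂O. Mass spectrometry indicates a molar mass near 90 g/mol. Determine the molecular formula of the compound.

mol C = 0.7249 g CO₂ ÷ 44.009 g/mol = 0.016472 mol
mol H = 2 × 0.3709 g H₂O ÷ 18.015 g/mol = 0.041177 mol
mass O = 0.3711 − (0.19784 + 0.041506) = 0.13175 g → mol O = 0.13175 ÷ 15.999 = 0.0082351 mol
Divide by the smallest (0.0082351 mol): C 2.000, H 5.000, O 1.000
Empirical formula: C2H5O
Empirical-formula mass = 45.06 g/mol; 90 ÷ 45.06 ≈ 2, so the molecular formula is C4H10O2.

C4H10O2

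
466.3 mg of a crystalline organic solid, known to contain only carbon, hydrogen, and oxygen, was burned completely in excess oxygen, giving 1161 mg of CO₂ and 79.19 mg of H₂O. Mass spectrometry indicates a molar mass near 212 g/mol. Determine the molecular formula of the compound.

C12H4O4

mol C = 1.161 g CO₂ ÷ 44.009 g/mol = 0.026381 mol
mol H = 2 × 0.07919 g H₂O ÷ 18.015 g/mol = 0.0087916 mol
mass O = 0.4663 − (0.31686 + 0.0088619) = 0.14058 g → mol O = 0.14058 ÷ 15.999 = 0.0087866 mol
Divide by the smallest (0.0087866 mol): C 3.002, H 1.001, O 1.000
Empirical formula: C3HO
Empirical-formula mass = 53.04 g/mol; 212 ÷ 53.04 ≈ 4, so the molecular formula is C12H4O4.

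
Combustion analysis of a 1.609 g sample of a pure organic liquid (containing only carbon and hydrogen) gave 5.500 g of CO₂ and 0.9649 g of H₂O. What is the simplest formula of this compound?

mol C = 5.500 g CO₂ ÷ 44.009 g/mol = 0.12497 mol
mol H = 2 × 0.9649 g H₂O ÷ 18.015 g/mol = 0.10712 mol
Divide by the smallest (0.10712 mol): C 1.167, H 1.000
Multiplying each by 6 gives whole numbers: C 7.00, H 6.00

C7H6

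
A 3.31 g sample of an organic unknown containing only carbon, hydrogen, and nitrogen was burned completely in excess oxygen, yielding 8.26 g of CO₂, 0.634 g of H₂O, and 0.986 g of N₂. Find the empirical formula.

mol C = 8.26 g CO₂ ÷ 44.009 g/mol = 0.1877 mol
mol H = 2 × 0.634 g H₂O ÷ 18.015 g/mol = 0.07039 mol
mol N = 2 × 0.986 g N₂ ÷ 28.014 g/mol = 0.07039 mol
Divide by the smallest (0.07039 mol): C 2.667, H 1.000, N 1.000
Multiplying each by 3 gives whole numbers: C 8.00, H 3.00, N 3.00

C8H3N3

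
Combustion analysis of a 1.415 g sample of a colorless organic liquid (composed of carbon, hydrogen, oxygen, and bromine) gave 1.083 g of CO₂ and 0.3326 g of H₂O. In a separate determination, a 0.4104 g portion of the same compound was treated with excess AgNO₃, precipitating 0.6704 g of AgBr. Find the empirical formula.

C4H6Br2O

mol C = 1.083 g CO₂ ÷ 44.009 g/mol = 0.024609 mol
mol H = 2 × 0.3326 g H₂O ÷ 18.015 g/mol = 0.036925 mol
From the AgBr data: mol Br per gram of compound = (0.6704 ÷ 187.772) ÷ 0.4104 = 0.0086995 mol/g, so in the 1.415 g combustion sample mol Br = 0.012310 mol
mass O = 1.415 − (0.29557 + 0.037220 + 0.98361) = 0.098601 g → mol O = 0.098601 ÷ 15.999 = 0.0061629 mol
Divide by the smallest (0.0061629 mol): C 3.993, H 5.991, Br 1.997, O 1.000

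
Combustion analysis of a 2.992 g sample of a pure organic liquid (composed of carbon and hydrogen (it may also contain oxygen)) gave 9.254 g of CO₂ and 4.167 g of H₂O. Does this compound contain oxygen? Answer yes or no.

mol C = 9.254 g CO₂ ÷ 44.009 g/mol = 0.21028 mol
mol H = 2 × 4.167 g H₂O ÷ 18.015 g/mol = 0.46261 mol
C and H together account for 2.9919 g — essentially the entire 2.992 g sample — so the compound contains no oxygen.

no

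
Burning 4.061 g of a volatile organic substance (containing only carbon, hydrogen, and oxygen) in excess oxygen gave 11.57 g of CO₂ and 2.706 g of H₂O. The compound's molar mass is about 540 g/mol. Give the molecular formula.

C35H40O5

mol C = 11.57 g CO₂ ÷ 44.009 g/mol = 0.26290 mol
mol H = 2 × 2.706 g H₂O ÷ 18.015 g/mol = 0.30042 mol
mass O = 4.061 − (3.1577 + 0.30282) = 0.60048 g → mol O = 0.60048 ÷ 15.999 = 0.037532 mol
Divide by the smallest (0.037532 mol): C 7.005, H 8.004, O 1.000
Empirical formula: C7H8O
Empirical-formula mass = 108.14 g/mol; 540 ÷ 108.14 ≈ 5, so the molecular formula is C35H40O5.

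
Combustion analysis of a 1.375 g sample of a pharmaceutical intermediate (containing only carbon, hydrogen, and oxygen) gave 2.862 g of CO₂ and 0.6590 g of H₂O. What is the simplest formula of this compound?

mol C = 2.862 g CO₂ ÷ 44.009 g/mol = 0.065032 mol
mol H = 2 × 0.6590 g H₂O ÷ 18.015 g/mol = 0.073161 mol
mass O = 1.375 − (0.78110 + 0.073747) = 0.52015 g → mol O = 0.52015 ÷ 15.999 = 0.032512 mol
Divide by the smallest (0.032512 mol): C 2.000, H 2.250, O 1.000
Multiplying each by 4 gives whole numbers: C 8.00, H 9.00, O 4.00

C8H9O4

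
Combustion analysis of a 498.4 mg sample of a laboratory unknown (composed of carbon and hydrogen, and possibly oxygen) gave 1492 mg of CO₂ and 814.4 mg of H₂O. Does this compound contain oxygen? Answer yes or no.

no

mol C = 1.492 g CO₂ ÷ 44.009 g/mol = 0.033902 mol
mol H = 2 × 0.8144 g H₂O ÷ 18.015 g/mol = 0.090414 mol
C and H together account for 0.49834 g — essentially the entire 0.4984 g sample — so the compound contains no oxygen.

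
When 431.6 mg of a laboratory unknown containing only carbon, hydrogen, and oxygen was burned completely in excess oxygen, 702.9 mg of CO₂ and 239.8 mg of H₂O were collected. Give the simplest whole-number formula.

mol C = 0.7029 g CO₂ ÷ 44.009 g/mol = 0.015972 mol
mol H = 2 × 0.2398 g H₂O ÷ 18.015 g/mol = 0.026622 mol
mass O = 0.4316 − (0.19184 + 0.026835) = 0.21293 g → mol O = 0.21293 ÷ 15.999 = 0.013309 mol
Divide by the smallest (0.013309 mol): C 1.200, H 2.000, O 1.000
Multiplying each by 5 gives whole numbers: C 6.00, H 10.00, O 5.00

C6H10O5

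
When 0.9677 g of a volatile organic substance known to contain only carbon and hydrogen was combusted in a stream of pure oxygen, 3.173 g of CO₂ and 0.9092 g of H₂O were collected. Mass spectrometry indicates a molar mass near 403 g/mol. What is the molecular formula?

C30H42

mol C = 3.173 g CO₂ ÷ 44.009 g/mol = 0.072099 mol
mol H = 2 × 0.9092 g H₂O ÷ 18.015 g/mol = 0.10094 mol
Divide by the smallest (0.072099 mol): C 1.000, H 1.400
Multiplying each by 5 gives whole numbers: C 5.00, H 7.00
Empirical formula: C5H7
Empirical-formula mass = 67.11 g/mol; 403 ÷ 67.11 ≈ 6, so the molecular formula is C30H42.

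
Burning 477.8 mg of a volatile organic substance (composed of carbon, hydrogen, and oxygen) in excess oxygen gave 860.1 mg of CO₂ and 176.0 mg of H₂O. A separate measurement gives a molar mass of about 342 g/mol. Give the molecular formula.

C14H14O10

mol C = 0.8601 g CO₂ ÷ 44.009 g/mol = 0.019544 mol
mol H = 2 × 0.1760 g H₂O ÷ 18.015 g/mol = 0.019539 mol
mass O = 0.4778 − (0.23474 + 0.019696) = 0.22336 g → mol O = 0.22336 ÷ 15.999 = 0.013961 mol
Divide by the smallest (0.013961 mol): C 1.400, H 1.400, O 1.000
Multiplying each by 5 gives whole numbers: C 7.00, H 7.00, O 5.00
Empirical formula: C7H7O5
Empirical-formula mass = 171.13 g/mol; 342 ÷ 171.13 ≈ 2, so the molecular formula is C14H14O10.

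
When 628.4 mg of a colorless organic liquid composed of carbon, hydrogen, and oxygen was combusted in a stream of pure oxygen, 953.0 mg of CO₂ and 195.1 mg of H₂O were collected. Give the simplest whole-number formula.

CHO

mol C = 0.9530 g CO₂ ÷ 44.009 g/mol = 0.021655 mol
mol H = 2 × 0.1951 g H₂O ÷ 18.015 g/mol = 0.021660 mol
mass O = 0.6284 − (0.26009 + 0.021833) = 0.34647 g → mol O = 0.34647 ÷ 15.999 = 0.021656 mol
Divide by the smallest (0.021655 mol): C 1.000, H 1.000, O 1.000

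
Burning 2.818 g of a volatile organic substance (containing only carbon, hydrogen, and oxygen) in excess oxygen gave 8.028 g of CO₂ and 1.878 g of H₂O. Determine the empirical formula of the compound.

mol C = 8.028 g CO₂ ÷ 44.009 g/mol = 0.18242 mol
mol H = 2 × 1.878 g H₂O ÷ 18.015 g/mol = 0.20849 mol
mass O = 2.818 − (2.1910 + 0.21016) = 0.41683 g → mol O = 0.41683 ÷ 15.999 = 0.026053 mol
Divide by the smallest (0.026053 mol): C 7.002, H 8.003, O 1.000

C7H8O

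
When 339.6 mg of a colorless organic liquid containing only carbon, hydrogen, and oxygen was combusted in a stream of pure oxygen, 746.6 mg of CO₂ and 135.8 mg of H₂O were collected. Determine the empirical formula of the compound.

mol C = 0.7466 g CO₂ ÷ 44.009 g/mol = 0.016965 mol
mol H = 2 × 0.1358 g H₂O ÷ 18.015 g/mol = 0.015076 mol
mass O = 0.3396 − (0.20376 + 0.015197) = 0.12064 g → mol O = 0.12064 ÷ 15.999 = 0.0075405 mol
Divide by the smallest (0.0075405 mol): C 2.250, H 1.999, O 1.000
Multiplying each by 4 gives whole numbers: C 9.00, H 8.00, O 4.00

C9H8O4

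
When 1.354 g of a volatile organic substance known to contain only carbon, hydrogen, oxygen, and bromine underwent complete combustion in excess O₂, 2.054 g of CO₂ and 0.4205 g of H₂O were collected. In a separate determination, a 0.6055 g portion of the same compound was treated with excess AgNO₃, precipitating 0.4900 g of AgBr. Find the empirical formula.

C8H8BrO3

mol C = 2.054 g CO₂ ÷ 44.009 g/mol = 0.046672 mol
mol H = 2 × 0.4205 g H₂O ÷ 18.015 g/mol = 0.046683 mol
From the AgBr data: mol Br per gram of compound = (0.4900 ÷ 187.772) ÷ 0.6055 = 0.0043097 mol/g, so in the 1.354 g combustion sample mol Br = 0.0058354 mol
mass O = 1.354 − (0.56058 + 0.047057 + 0.46627) = 0.28009 g → mol O = 0.28009 ÷ 15.999 = 0.017507 mol
Divide by the smallest (0.0058354 mol): C 7.998, H 8.000, Br 1.000, O 3.000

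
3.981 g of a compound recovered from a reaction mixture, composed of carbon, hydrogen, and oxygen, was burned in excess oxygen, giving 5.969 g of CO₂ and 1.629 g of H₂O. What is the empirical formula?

mol C = 5.969 g CO₂ ÷ 44.009 g/mol = 0.13563 mol
mol H = 2 × 1.629 g H₂O ÷ 18.015 g/mol = 0.18085 mol
mass O = 3.981 − (1.6291 + 0.18230) = 2.1696 g → mol O = 2.1696 ÷ 15.999 = 0.13561 mol
Divide by the smallest (0.13561 mol): C 1.000, H 1.334, O 1.000
Multiplying each by 3 gives whole numbers: C 3.00, H 4.00, O 3.00

C3H4O3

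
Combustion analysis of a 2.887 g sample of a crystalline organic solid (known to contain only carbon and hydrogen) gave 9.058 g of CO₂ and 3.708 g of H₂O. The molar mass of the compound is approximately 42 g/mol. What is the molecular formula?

C3H6

mol C = 9.058 g CO₂ ÷ 44.009 g/mol = 0.20582 mol
mol H = 2 × 3.708 g H₂O ÷ 18.015 g/mol = 0.41166 mol
Divide by the smallest (0.20582 mol): C 1.000, H 2.000
Empirical formula: CH2
Empirical-formula mass = 14.03 g/mol; 42 ÷ 14.03 ≈ 3, so the molecular formula is C3H6.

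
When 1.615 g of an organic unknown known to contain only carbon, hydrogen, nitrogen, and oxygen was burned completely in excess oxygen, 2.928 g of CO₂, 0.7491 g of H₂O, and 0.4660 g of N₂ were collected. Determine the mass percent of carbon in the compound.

49.48%

mol C = 2.928 g CO₂ ÷ 44.009 g/mol = 0.066532 mol
mol H = 2 × 0.7491 g H₂O ÷ 18.015 g/mol = 0.083164 mol
mol N = 2 × 0.4660 g N₂ ÷ 28.014 g/mol = 0.033269 mol
mass O = 1.615 − (0.79911 + 0.083829 + 0.46600) = 0.26606 g → mol O = 0.26606 ÷ 15.999 = 0.016630 mol
mass % C = 0.79911 g ÷ 1.615 g × 100%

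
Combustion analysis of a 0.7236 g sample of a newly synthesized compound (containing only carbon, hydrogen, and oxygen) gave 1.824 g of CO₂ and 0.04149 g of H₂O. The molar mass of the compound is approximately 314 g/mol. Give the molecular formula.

mol C = 1.824 g CO₂ ÷ 44.009 g/mol = 0.041446 mol
mol H = 2 × 0.04149 g H₂O ÷ 18.015 g/mol = 0.0046062 mol
mass O = 0.7236 − (0.49781 + 0.0046430) = 0.22115 g → mol O = 0.22115 ÷ 15.999 = 0.013823 mol
Divide by the smallest (0.0046062 mol): C 8.998, H 1.000, O 3.001
Empirical formula: C9HO3
Empirical-formula mass = 157.10 g/mol; 314 ÷ 157.10 ≈ 2, so the molecular formula is C18H2O6.

C18H2O6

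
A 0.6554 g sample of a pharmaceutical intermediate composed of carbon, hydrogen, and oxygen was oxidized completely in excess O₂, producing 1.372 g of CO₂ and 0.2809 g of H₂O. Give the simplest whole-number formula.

mol C = 1.372 g CO₂ ÷ 44.009 g/mol = 0.031175 mol
mol H = 2 × 0.2809 g H₂O ÷ 18.015 g/mol = 0.031185 mol
mass O = 0.6554 − (0.37445 + 0.031435) = 0.24952 g → mol O = 0.24952 ÷ 15.999 = 0.015596 mol
Divide by the smallest (0.015596 mol): C 1.999, H 2.000, O 1.000

C2H2O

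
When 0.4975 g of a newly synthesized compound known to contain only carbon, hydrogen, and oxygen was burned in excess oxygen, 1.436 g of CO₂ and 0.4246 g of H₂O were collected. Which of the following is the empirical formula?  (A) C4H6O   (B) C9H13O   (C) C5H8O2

mol C = 1.436 g CO₂ ÷ 44.009 g/mol = 0.032630 mol
mol H = 2 × 0.4246 g H₂O ÷ 18.015 g/mol = 0.047138 mol
mass O = 0.4975 − (0.39192 + 0.047516) = 0.058069 g → mol O = 0.058069 ÷ 15.999 = 0.0036296 mol
Divide by the smallest (0.0036296 mol): C 8.990, H 12.987, O 1.000

(B) C9H13O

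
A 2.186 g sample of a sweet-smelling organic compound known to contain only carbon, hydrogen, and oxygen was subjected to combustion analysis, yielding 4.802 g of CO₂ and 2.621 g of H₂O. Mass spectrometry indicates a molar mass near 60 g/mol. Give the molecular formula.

C3H8O

mol C = 4.802 g CO₂ ÷ 44.009 g/mol = 0.10911 mol
mol H = 2 × 2.621 g H₂O ÷ 18.015 g/mol = 0.29098 mol
mass O = 2.186 − (1.3106 + 0.29331) = 0.58212 g → mol O = 0.58212 ÷ 15.999 = 0.036385 mol
Divide by the smallest (0.036385 mol): C 2.999, H 7.997, O 1.000
Empirical formula: C3H8O
Empirical-formula mass = 60.10 g/mol; 60 ÷ 60.10 ≈ 1, so the molecular formula is C3H8O.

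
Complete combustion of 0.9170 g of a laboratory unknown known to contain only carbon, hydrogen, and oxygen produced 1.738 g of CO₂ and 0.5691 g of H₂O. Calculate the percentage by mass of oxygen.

mol C = 1.738 g CO₂ ÷ 44.009 g/mol = 0.039492 mol
mol H = 2 × 0.5691 g H₂O ÷ 18.015 g/mol = 0.063181 mol
mass O = 0.9170 − (0.47434 + 0.063686) = 0.37898 g → mol O = 0.37898 ÷ 15.999 = 0.023688 mol
mass % O = 0.37898 g ÷ 0.9170 g × 100%

41.33%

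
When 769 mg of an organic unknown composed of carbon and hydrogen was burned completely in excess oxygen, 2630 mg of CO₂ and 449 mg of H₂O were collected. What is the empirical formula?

mol C = 2.63 g CO₂ ÷ 44.009 g/mol = 0.05976 mol
mol H = 2 × 0.449 g H₂O ÷ 18.015 g/mol = 0.04985 mol
Divide by the smallest (0.04985 mol): C 1.199, H 1.000
Multiplying each by 5 gives whole numbers: C 5.99, H 5.00

C6H5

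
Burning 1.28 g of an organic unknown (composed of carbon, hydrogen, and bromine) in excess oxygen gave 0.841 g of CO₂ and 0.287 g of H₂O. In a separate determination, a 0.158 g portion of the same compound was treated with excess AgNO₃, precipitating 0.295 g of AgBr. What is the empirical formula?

mol C = 0.841 g CO₂ ÷ 44.009 g/mol = 0.01911 mol
mol H = 2 × 0.287 g H₂O ÷ 18.015 g/mol = 0.03186 mol
From the AgBr data: mol Br per gram of compound = (0.295 ÷ 187.772) ÷ 0.158 = 0.009943 mol/g, so in the 1.28 g combustion sample mol Br = 0.01273 mol
Divide by the smallest (0.01273 mol): C 1.501, H 2.503, Br 1.000
Multiplying each by 2 gives whole numbers: C 3.00, H 5.01, Br 2.00

C3H5Br2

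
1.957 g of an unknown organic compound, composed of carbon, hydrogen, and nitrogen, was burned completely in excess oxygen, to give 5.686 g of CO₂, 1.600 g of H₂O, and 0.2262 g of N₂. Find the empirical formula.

C8H11N

mol C = 5.686 g CO₂ ÷ 44.009 g/mol = 0.12920 mol
mol H = 2 × 1.600 g H₂O ÷ 18.015 g/mol = 0.17763 mol
mol N = 2 × 0.2262 g N₂ ÷ 28.014 g/mol = 0.016149 mol
Divide by the smallest (0.016149 mol): C 8.001, H 10.999, N 1.000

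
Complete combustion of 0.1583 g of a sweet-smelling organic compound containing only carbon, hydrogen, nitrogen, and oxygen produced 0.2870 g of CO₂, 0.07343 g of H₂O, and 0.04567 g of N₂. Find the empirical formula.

mol C = 0.2870 g CO₂ ÷ 44.009 g/mol = 0.0065214 mol
mol H = 2 × 0.07343 g H₂O ÷ 18.015 g/mol = 0.0081521 mol
mol N = 2 × 0.04567 g N₂ ÷ 28.014 g/mol = 0.0032605 mol
mass O = 0.1583 − (0.078328 + 0.0082173 + 0.045670) = 0.026084 g → mol O = 0.026084 ÷ 15.999 = 0.0016304 mol
Divide by the smallest (0.0016304 mol): C 4.000, H 5.000, N 2.000, O 1.000

C4H5N2O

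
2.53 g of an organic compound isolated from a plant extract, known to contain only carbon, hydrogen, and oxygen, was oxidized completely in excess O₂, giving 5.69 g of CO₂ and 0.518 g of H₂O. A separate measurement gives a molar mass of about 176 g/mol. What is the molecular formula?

mol C = 5.69 g CO₂ ÷ 44.009 g/mol = 0.1293 mol
mol H = 2 × 0.518 g H₂O ÷ 18.015 g/mol = 0.05751 mol
mass O = 2.53 − (1.553 + 0.05797) = 0.9191 g → mol O = 0.9191 ÷ 15.999 = 0.05745 mol
Divide by the smallest (0.05745 mol): C 2.251, H 1.001, O 1.000
Multiplying each by 4 gives whole numbers: C 9.00, H 4.00, O 4.00
Empirical formula: C9H4O4
Empirical-formula mass = 176.13 g/mol; 176 ÷ 176.13 ≈ 1, so the molecular formula is C9H4O4.

C9H4O4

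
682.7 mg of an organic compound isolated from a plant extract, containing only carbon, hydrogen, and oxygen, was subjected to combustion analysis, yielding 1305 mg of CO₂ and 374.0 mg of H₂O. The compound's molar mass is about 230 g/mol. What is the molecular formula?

C10H14O6

mol C = 1.305 g CO₂ ÷ 44.009 g/mol = 0.029653 mol
mol H = 2 × 0.3740 g H₂O ÷ 18.015 g/mol = 0.041521 mol
mass O = 0.6827 − (0.35616 + 0.041853) = 0.28468 g → mol O = 0.28468 ÷ 15.999 = 0.017794 mol
Divide by the smallest (0.017794 mol): C 1.666, H 2.333, O 1.000
Multiplying each by 3 gives whole numbers: C 5.00, H 7.00, O 3.00
Empirical formula: C5H7O3
Empirical-formula mass = 115.11 g/mol; 230 ÷ 115.11 ≈ 2, so the molecular formula is C10H14O6.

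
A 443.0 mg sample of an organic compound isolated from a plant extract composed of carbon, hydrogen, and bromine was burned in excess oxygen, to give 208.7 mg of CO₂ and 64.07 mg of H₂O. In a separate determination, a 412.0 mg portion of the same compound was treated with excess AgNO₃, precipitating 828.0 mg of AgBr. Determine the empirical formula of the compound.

C2H3Br2

mol C = 0.2087 g CO₂ ÷ 44.009 g/mol = 0.0047422 mol
mol H = 2 × 0.06407 g H₂O ÷ 18.015 g/mol = 0.0071130 mol
From the AgBr data: mol Br per gram of compound = (0.8280 ÷ 187.772) ÷ 0.4120 = 0.010703 mol/g, so in the 0.4430 g combustion sample mol Br = 0.0047414 mol
Divide by the smallest (0.0047414 mol): C 1.000, H 1.500, Br 1.000
Multiplying each by 2 gives whole numbers: C 2.00, H 3.00, Br 2.00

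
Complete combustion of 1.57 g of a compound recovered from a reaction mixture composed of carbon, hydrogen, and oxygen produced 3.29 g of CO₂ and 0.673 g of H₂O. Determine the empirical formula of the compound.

C2H2O

mol C = 3.29 g CO₂ ÷ 44.009 g/mol = 0.07476 mol
mol H = 2 × 0.673 g H₂O ÷ 18.015 g/mol = 0.07472 mol
mass O = 1.57 − (0.8979 + 0.07531) = 0.5968 g → mol O = 0.5968 ÷ 15.999 = 0.03730 mol
Divide by the smallest (0.03730 mol): C 2.004, H 2.003, O 1.000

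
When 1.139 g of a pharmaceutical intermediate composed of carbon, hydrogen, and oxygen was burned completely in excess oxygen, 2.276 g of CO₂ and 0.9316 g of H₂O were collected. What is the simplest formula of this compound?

mol C = 2.276 g CO₂ ÷ 44.009 g/mol = 0.051717 mol
mol H = 2 × 0.9316 g H₂O ÷ 18.015 g/mol = 0.10342 mol
mass O = 1.139 − (0.62117 + 0.10425) = 0.41358 g → mol O = 0.41358 ÷ 15.999 = 0.025850 mol
Divide by the smallest (0.025850 mol): C 2.001, H 4.001, O 1.000

C2H4O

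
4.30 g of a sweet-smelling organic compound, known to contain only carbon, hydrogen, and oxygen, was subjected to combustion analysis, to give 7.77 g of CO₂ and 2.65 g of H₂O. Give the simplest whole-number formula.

mol C = 7.77 g CO₂ ÷ 44.009 g/mol = 0.1766 mol
mol H = 2 × 2.65 g H₂O ÷ 18.015 g/mol = 0.2942 mol
mass O = 4.30 − (2.121 + 0.2966) = 1.883 g → mol O = 1.883 ÷ 15.999 = 0.1177 mol
Divide by the smallest (0.1177 mol): C 1.500, H 2.500, O 1.000
Multiplying each by 2 gives whole numbers: C 3.00, H 5.00, O 2.00

C3H5O2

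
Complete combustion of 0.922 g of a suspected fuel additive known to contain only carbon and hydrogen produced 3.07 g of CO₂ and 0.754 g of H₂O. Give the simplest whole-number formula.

mol C = 3.07 g CO₂ ÷ 44.009 g/mol = 0.06976 mol
mol H = 2 × 0.754 g H₂O ÷ 18.015 g/mol = 0.08371 mol
Divide by the smallest (0.06976 mol): C 1.000, H 1.200
Multiplying each by 5 gives whole numbers: C 5.00, H 6.00

C5H6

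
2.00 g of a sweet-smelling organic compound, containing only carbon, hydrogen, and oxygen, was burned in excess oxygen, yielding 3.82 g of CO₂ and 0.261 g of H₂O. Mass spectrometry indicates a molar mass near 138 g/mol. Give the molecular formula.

C6H2O4

mol C = 3.82 g CO₂ ÷ 44.009 g/mol = 0.08680 mol
mol H = 2 × 0.261 g H₂O ÷ 18.015 g/mol = 0.02898 mol
mass O = 2.00 − (1.043 + 0.02921) = 0.9282 g → mol O = 0.9282 ÷ 15.999 = 0.05802 mol
Divide by the smallest (0.02898 mol): C 2.996, H 1.000, O 2.002
Empirical formula: C3HO2
Empirical-formula mass = 69.04 g/mol; 138 ÷ 69.04 ≈ 2, so the molecular formula is C6H2O4.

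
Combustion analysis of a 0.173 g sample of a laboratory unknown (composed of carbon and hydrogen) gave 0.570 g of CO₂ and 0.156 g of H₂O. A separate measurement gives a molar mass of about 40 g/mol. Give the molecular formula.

C3H4

mol C = 0.570 g CO₂ ÷ 44.009 g/mol = 0.01295 mol
mol H = 2 × 0.156 g H₂O ÷ 18.015 g/mol = 0.01732 mol
Divide by the smallest (0.01295 mol): C 1.000, H 1.337
Multiplying each by 3 gives whole numbers: C 3.00, H 4.01
Empirical formula: C3H4
Empirical-formula mass = 40.06 g/mol; 40 ÷ 40.06 ≈ 1, so the molecular formula is C3H4.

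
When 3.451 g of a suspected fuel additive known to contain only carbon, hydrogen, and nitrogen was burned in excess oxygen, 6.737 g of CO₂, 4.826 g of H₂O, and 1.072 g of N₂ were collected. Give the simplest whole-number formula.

mol C = 6.737 g CO₂ ÷ 44.009 g/mol = 0.15308 mol
mol H = 2 × 4.826 g H₂O ÷ 18.015 g/mol = 0.53578 mol
mol N = 2 × 1.072 g N₂ ÷ 28.014 g/mol = 0.076533 mol
Divide by the smallest (0.076533 mol): C 2.000, H 7.001, N 1.000

C2H7N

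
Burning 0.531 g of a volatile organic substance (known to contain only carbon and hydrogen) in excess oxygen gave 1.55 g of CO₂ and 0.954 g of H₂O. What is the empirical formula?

mol C = 1.55 g CO₂ ÷ 44.009 g/mol = 0.03522 mol
mol H = 2 × 0.954 g H₂O ÷ 18.015 g/mol = 0.1059 mol
Divide by the smallest (0.03522 mol): C 1.000, H 3.007

CH3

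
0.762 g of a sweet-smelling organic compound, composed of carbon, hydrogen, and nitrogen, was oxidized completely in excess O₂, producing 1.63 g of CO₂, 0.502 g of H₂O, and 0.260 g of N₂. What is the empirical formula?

mol C = 1.63 g CO₂ ÷ 44.009 g/mol = 0.03704 mol
mol H = 2 × 0.502 g H₂O ÷ 18.015 g/mol = 0.05573 mol
mol N = 2 × 0.260 g N₂ ÷ 28.014 g/mol = 0.01856 mol
Divide by the smallest (0.01856 mol): C 1.995, H 3.002, N 1.000

C2H3N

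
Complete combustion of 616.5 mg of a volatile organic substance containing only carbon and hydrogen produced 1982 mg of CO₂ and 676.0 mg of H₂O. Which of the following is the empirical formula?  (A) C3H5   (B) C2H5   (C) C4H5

mol C = 1.982 g CO₂ ÷ 44.009 g/mol = 0.045036 mol
mol H = 2 × 0.6760 g H₂O ÷ 18.015 g/mol = 0.075049 mol
Divide by the smallest (0.045036 mol): C 1.000, H 1.666
Multiplying each by 3 gives whole numbers: C 3.00, H 5.00

(A) C3H5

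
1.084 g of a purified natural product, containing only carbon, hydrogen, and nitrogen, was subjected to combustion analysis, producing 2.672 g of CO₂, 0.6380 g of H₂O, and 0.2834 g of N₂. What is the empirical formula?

mol C = 2.672 g CO₂ ÷ 44.009 g/mol = 0.060715 mol
mol H = 2 × 0.6380 g H₂O ÷ 18.015 g/mol = 0.070830 mol
mol N = 2 × 0.2834 g N₂ ÷ 28.014 g/mol = 0.020233 mol
Divide by the smallest (0.020233 mol): C 3.001, H 3.501, N 1.000
Multiplying each by 2 gives whole numbers: C 6.00, H 7.00, N 2.00

C6H7N2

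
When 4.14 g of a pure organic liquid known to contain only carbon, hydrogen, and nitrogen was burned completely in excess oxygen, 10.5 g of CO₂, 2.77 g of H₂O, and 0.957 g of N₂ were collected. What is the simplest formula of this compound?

mol C = 10.5 g CO₂ ÷ 44.009 g/mol = 0.2386 mol
mol H = 2 × 2.77 g H₂O ÷ 18.015 g/mol = 0.3075 mol
mol N = 2 × 0.957 g N₂ ÷ 28.014 g/mol = 0.06832 mol
Divide by the smallest (0.06832 mol): C 3.492, H 4.501, N 1.000
Multiplying each by 2 gives whole numbers: C 6.98, H 9.00, N 2.00

C7H9N2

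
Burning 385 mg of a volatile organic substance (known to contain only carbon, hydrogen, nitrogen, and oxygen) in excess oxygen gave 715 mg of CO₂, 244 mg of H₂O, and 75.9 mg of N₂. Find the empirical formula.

mol C = 0.715 g CO₂ ÷ 44.009 g/mol = 0.01625 mol
mol H = 2 × 0.244 g H₂O ÷ 18.015 g/mol = 0.02709 mol
mol N = 2 × 0.0759 g N₂ ÷ 28.014 g/mol = 0.005419 mol
mass O = 0.385 − (0.1951 + 0.02731 + 0.07590) = 0.08666 g → mol O = 0.08666 ÷ 15.999 = 0.005416 mol
Divide by the smallest (0.005416 mol): C 3.000, H 5.001, N 1.000, O 1.000

C3H5NO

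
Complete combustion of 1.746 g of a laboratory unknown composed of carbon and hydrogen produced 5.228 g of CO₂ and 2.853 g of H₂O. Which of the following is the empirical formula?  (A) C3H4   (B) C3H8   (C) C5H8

(B) C3H8

mol C = 5.228 g CO₂ ÷ 44.009 g/mol = 0.11879 mol
mol H = 2 × 2.853 g H₂O ÷ 18.015 g/mol = 0.31674 mol
Divide by the smallest (0.11879 mol): C 1.000, H 2.666
Multiplying each by 3 gives whole numbers: C 3.00, H 8.00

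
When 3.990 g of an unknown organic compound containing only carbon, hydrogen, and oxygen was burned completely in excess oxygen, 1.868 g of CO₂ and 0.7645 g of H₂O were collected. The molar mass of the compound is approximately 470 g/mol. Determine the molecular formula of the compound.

mol C = 1.868 g CO₂ ÷ 44.009 g/mol = 0.042446 mol
mol H = 2 × 0.7645 g H₂O ÷ 18.015 g/mol = 0.084874 mol
mass O = 3.990 − (0.50982 + 0.085553) = 3.3946 g → mol O = 3.3946 ÷ 15.999 = 0.21218 mol
Divide by the smallest (0.042446 mol): C 1.000, H 2.000, O 4.999
Empirical formula: CH2O5
Empirical-formula mass = 94.02 g/mol; 470 ÷ 94.02 ≈ 5, so the molecular formula is C5H10O25.

C5H10O25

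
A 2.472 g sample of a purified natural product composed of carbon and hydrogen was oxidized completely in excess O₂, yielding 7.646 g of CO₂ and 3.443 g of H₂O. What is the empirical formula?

C5H11

mol C = 7.646 g CO₂ ÷ 44.009 g/mol = 0.17374 mol
mol H = 2 × 3.443 g H₂O ÷ 18.015 g/mol = 0.38224 mol
Divide by the smallest (0.17374 mol): C 1.000, H 2.200
Multiplying each by 5 gives whole numbers: C 5.00, H 11.00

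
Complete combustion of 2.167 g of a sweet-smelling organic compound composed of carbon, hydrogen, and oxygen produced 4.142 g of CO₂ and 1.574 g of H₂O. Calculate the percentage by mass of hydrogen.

8.13%

mol C = 4.142 g CO₂ ÷ 44.009 g/mol = 0.094117 mol
mol H = 2 × 1.574 g H₂O ÷ 18.015 g/mol = 0.17474 mol
mass O = 2.167 − (1.1304 + 0.17614) = 0.86042 g → mol O = 0.86042 ÷ 15.999 = 0.053779 mol
mass % H = 0.17614 g ÷ 2.167 g × 100%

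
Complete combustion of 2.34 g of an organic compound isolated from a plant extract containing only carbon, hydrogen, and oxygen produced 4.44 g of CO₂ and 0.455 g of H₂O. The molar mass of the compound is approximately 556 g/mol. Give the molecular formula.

mol C = 4.44 g CO₂ ÷ 44.009 g/mol = 0.1009 mol
mol H = 2 × 0.455 g H₂O ÷ 18.015 g/mol = 0.05051 mol
mass O = 2.34 − (1.212 + 0.05092) = 1.077 g → mol O = 1.077 ÷ 15.999 = 0.06734 mol
Divide by the smallest (0.05051 mol): C 1.997, H 1.000, O 1.333
Multiplying each by 3 gives whole numbers: C 5.99, H 3.00, O 4.00
Empirical formula: C6H3O4
Empirical-formula mass = 139.09 g/mol; 556 ÷ 139.09 ≈ 4, so the molecular formula is C24H12O16.

C24H12O16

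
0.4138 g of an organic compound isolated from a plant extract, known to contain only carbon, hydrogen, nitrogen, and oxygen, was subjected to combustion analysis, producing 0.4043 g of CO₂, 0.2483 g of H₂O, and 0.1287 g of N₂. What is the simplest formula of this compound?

mol C = 0.4043 g CO₂ ÷ 44.009 g/mol = 0.0091868 mol
mol H = 2 × 0.2483 g H₂O ÷ 18.015 g/mol = 0.027566 mol
mol N = 2 × 0.1287 g N₂ ÷ 28.014 g/mol = 0.0091883 mol
mass O = 0.4138 − (0.11034 + 0.027786 + 0.12870) = 0.14697 g → mol O = 0.14697 ÷ 15.999 = 0.0091863 mol
Divide by the smallest (0.0091863 mol): C 1.000, H 3.001, N 1.000, O 1.000

CH3NO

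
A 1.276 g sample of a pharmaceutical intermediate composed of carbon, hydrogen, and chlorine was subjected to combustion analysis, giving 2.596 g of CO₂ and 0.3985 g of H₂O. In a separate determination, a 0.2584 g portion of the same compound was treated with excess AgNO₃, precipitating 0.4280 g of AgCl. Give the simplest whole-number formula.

mol C = 2.596 g CO₂ ÷ 44.009 g/mol = 0.058988 mol
mol H = 2 × 0.3985 g H₂O ÷ 18.015 g/mol = 0.044241 mol
From the AgCl data: mol Cl per gram of compound = (0.4280 ÷ 143.318) ÷ 0.2584 = 0.011557 mol/g, so in the 1.276 g combustion sample mol Cl = 0.014747 mol
Divide by the smallest (0.014747 mol): C 4.000, H 3.000, Cl 1.000

C4H3Cl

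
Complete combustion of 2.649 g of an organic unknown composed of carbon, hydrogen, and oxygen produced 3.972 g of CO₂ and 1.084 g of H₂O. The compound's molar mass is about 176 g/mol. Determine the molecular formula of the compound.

mol C = 3.972 g CO₂ ÷ 44.009 g/mol = 0.090254 mol
mol H = 2 × 1.084 g H₂O ÷ 18.015 g/mol = 0.12034 mol
mass O = 2.649 − (1.0840 + 0.12131) = 1.4436 g → mol O = 1.4436 ÷ 15.999 = 0.090234 mol
Divide by the smallest (0.090234 mol): C 1.000, H 1.334, O 1.000
Multiplying each by 3 gives whole numbers: C 3.00, H 4.00, O 3.00
Empirical formula: C3H4O3
Empirical-formula mass = 88.06 g/mol; 176 ÷ 88.06 ≈ 2, so the molecular formula is C6H8O6.

C6H8O6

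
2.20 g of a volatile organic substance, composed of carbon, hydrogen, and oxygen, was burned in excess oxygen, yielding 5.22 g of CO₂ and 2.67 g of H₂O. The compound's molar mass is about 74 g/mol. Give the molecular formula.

mol C = 5.22 g CO₂ ÷ 44.009 g/mol = 0.1186 mol
mol H = 2 × 2.67 g H₂O ÷ 18.015 g/mol = 0.2964 mol
mass O = 2.20 − (1.425 + 0.2988) = 0.4766 g → mol O = 0.4766 ÷ 15.999 = 0.02979 mol
Divide by the smallest (0.02979 mol): C 3.982, H 9.951, O 1.000
Empirical formula: C4H10O
Empirical-formula mass = 74.12 g/mol; 74 ÷ 74.12 ≈ 1, so the molecular formula is C4H10O.

C4H10O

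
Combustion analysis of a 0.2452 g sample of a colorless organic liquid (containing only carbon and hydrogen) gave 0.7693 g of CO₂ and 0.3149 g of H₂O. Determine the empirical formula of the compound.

CH2

mol C = 0.7693 g CO₂ ÷ 44.009 g/mol = 0.017481 mol
mol H = 2 × 0.3149 g H₂O ÷ 18.015 g/mol = 0.034960 mol
Divide by the smallest (0.017481 mol): C 1.000, H 2.000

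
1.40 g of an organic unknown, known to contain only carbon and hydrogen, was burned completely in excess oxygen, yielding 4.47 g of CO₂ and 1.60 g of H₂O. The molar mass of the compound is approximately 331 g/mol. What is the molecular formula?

mol C = 4.47 g CO₂ ÷ 44.009 g/mol = 0.1016 mol
mol H = 2 × 1.60 g H₂O ÷ 18.015 g/mol = 0.1776 mol
Divide by the smallest (0.1016 mol): C 1.000, H 1.749
Multiplying each by 4 gives whole numbers: C 4.00, H 7.00
Empirical formula: C4H7
Empirical-formula mass = 55.10 g/mol; 331 ÷ 55.10 ≈ 6, so the molecular formula is C24H42.

C24H42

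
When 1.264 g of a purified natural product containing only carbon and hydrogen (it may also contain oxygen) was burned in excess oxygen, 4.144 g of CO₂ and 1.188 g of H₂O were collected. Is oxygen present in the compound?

no

mol C = 4.144 g CO₂ ÷ 44.009 g/mol = 0.094163 mol
mol H = 2 × 1.188 g H₂O ÷ 18.015 g/mol = 0.13189 mol
C and H together account for 1.2639 g — essentially the entire 1.264 g sample — so the compound contains no oxygen.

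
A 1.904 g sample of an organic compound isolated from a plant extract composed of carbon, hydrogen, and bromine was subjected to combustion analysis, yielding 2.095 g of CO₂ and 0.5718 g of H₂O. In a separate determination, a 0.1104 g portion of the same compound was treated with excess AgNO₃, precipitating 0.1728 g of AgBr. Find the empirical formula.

C3H4Br

mol C = 2.095 g CO₂ ÷ 44.009 g/mol = 0.047604 mol
mol H = 2 × 0.5718 g H₂O ÷ 18.015 g/mol = 0.063480 mol
From the AgBr data: mol Br per gram of compound = (0.1728 ÷ 187.772) ÷ 0.1104 = 0.0083357 mol/g, so in the 1.904 g combustion sample mol Br = 0.015871 mol
Divide by the smallest (0.015871 mol): C 2.999, H 4.000, Br 1.000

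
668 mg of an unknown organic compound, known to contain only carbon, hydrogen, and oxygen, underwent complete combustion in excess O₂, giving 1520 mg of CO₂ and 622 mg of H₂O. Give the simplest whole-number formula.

mol C = 1.52 g CO₂ ÷ 44.009 g/mol = 0.03454 mol
mol H = 2 × 0.622 g H₂O ÷ 18.015 g/mol = 0.06905 mol
mass O = 0.668 − (0.4148 + 0.06961) = 0.1836 g → mol O = 0.1836 ÷ 15.999 = 0.01147 mol
Divide by the smallest (0.01147 mol): C 3.010, H 6.019, O 1.000

C3H6O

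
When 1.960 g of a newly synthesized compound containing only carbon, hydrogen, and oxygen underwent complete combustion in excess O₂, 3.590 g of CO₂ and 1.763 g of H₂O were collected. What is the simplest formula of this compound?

C5H12O3

mol C = 3.590 g CO₂ ÷ 44.009 g/mol = 0.081574 mol
mol H = 2 × 1.763 g H₂O ÷ 18.015 g/mol = 0.19573 mol
mass O = 1.960 − (0.97979 + 0.19729) = 0.78292 g → mol O = 0.78292 ÷ 15.999 = 0.048936 mol
Divide by the smallest (0.048936 mol): C 1.667, H 4.000, O 1.000
Multiplying each by 3 gives whole numbers: C 5.00, H 12.00, O 3.00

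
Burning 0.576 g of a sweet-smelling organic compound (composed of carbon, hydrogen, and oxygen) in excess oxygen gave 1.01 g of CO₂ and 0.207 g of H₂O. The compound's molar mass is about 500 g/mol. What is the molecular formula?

mol C = 1.01 g CO₂ ÷ 44.009 g/mol = 0.02295 mol
mol H = 2 × 0.207 g H₂O ÷ 18.015 g/mol = 0.02298 mol
mass O = 0.576 − (0.2757 + 0.02316) = 0.2772 g → mol O = 0.2772 ÷ 15.999 = 0.01733 mol
Divide by the smallest (0.01733 mol): C 1.325, H 1.326, O 1.000
Multiplying each by 3 gives whole numbers: C 3.97, H 3.98, O 3.00
Empirical formula: C4H4O3
Empirical-formula mass = 100.07 g/mol; 500 ÷ 100.07 ≈ 5, so the molecular formula is C20H20O15.

C20H20O15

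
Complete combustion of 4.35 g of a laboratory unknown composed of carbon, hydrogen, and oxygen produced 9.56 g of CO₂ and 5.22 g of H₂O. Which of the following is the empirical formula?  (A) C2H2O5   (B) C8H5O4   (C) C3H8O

mol C = 9.56 g CO₂ ÷ 44.009 g/mol = 0.2172 mol
mol H = 2 × 5.22 g H₂O ÷ 18.015 g/mol = 0.5795 mol
mass O = 4.35 − (2.609 + 0.5842) = 1.157 g → mol O = 1.157 ÷ 15.999 = 0.07230 mol
Divide by the smallest (0.07230 mol): C 3.005, H 8.016, O 1.000

(C) C3H8O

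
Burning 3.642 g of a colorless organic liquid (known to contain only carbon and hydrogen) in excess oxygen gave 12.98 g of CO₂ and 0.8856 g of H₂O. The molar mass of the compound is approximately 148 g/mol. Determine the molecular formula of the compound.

mol C = 12.98 g CO₂ ÷ 44.009 g/mol = 0.29494 mol
mol H = 2 × 0.8856 g H₂O ÷ 18.015 g/mol = 0.098318 mol
Divide by the smallest (0.098318 mol): C 3.000, H 1.000
Empirical formula: C3H
Empirical-formula mass = 37.04 g/mol; 148 ÷ 37.04 ≈ 4, so the molecular formula is C12H4.

C12H4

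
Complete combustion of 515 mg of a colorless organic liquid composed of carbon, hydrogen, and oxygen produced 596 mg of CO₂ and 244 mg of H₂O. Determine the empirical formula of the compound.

mol C = 0.596 g CO₂ ÷ 44.009 g/mol = 0.01354 mol
mol H = 2 × 0.244 g H₂O ÷ 18.015 g/mol = 0.02709 mol
mass O = 0.515 − (0.1627 + 0.02731) = 0.3250 g → mol O = 0.3250 ÷ 15.999 = 0.02032 mol
Divide by the smallest (0.01354 mol): C 1.000, H 2.000, O 1.500
Multiplying each by 2 gives whole numbers: C 2.00, H 4.00, O 3.00

C2H4O3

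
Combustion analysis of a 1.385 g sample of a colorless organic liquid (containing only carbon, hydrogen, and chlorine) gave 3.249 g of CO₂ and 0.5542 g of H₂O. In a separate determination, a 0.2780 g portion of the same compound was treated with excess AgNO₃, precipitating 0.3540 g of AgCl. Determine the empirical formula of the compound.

mol C = 3.249 g CO₂ ÷ 44.009 g/mol = 0.073826 mol
mol H = 2 × 0.5542 g H₂O ÷ 18.015 g/mol = 0.061527 mol
From the AgCl data: mol Cl per gram of compound = (0.3540 ÷ 143.318) ÷ 0.2780 = 0.0088850 mol/g, so in the 1.385 g combustion sample mol Cl = 0.012306 mol
Divide by the smallest (0.012306 mol): C 5.999, H 5.000, Cl 1.000

C6H5Cl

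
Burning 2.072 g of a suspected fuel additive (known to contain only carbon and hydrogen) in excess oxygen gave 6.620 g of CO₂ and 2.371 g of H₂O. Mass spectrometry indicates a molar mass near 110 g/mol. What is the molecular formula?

C8H14

mol C = 6.620 g CO₂ ÷ 44.009 g/mol = 0.15042 mol
mol H = 2 × 2.371 g H₂O ÷ 18.015 g/mol = 0.26323 mol
Divide by the smallest (0.15042 mol): C 1.000, H 1.750
Multiplying each by 4 gives whole numbers: C 4.00, H 7.00
Empirical formula: C4H7
Empirical-formula mass = 55.10 g/mol; 110 ÷ 55.10 ≈ 2, so the molecular formula is C8H14.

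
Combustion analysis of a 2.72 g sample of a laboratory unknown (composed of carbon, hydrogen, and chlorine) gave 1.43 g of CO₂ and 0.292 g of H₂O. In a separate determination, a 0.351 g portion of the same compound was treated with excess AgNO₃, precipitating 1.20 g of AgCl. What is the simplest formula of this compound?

mol C = 1.43 g CO₂ ÷ 44.009 g/mol = 0.03249 mol
mol H = 2 × 0.292 g H₂O ÷ 18.015 g/mol = 0.03242 mol
From the AgCl data: mol Cl per gram of compound = (1.20 ÷ 143.318) ÷ 0.351 = 0.02385 mol/g, so in the 2.72 g combustion sample mol Cl = 0.06488 mol
Divide by the smallest (0.03242 mol): C 1.002, H 1.000, Cl 2.002

CHCl2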